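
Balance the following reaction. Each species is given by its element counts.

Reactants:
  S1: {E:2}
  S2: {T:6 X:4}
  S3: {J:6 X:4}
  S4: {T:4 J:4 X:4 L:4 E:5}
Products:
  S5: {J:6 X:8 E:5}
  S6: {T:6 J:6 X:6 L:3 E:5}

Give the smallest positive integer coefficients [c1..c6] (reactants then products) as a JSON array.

T: 5·0+2·6+3·0+3·4 = 24 | 1·0+4·6 = 24
J: 5·0+2·0+3·6+3·4 = 30 | 1·6+4·6 = 30
X: 5·0+2·4+3·4+3·4 = 32 | 1·8+4·6 = 32
L: 5·0+2·0+3·0+3·4 = 12 | 1·0+4·3 = 12
E: 5·2+2·0+3·0+3·5 = 25 | 1·5+4·5 = 25
gcd(5,2,3,3,1,4) = 1

Coefficients: [5, 2, 3, 3, 1, 4]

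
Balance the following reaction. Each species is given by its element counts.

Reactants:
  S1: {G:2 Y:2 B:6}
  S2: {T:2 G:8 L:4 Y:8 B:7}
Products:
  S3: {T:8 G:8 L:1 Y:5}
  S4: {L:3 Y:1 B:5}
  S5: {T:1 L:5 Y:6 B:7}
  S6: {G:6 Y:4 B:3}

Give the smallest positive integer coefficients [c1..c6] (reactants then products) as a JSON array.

T: 2·0+5·2 = 10 | 1·8+3·0+2·1+6·0 = 10
G: 2·2+5·8 = 44 | 1·8+3·0+2·0+6·6 = 44
L: 2·0+5·4 = 20 | 1·1+3·3+2·5+6·0 = 20
Y: 2·2+5·8 = 44 | 1·5+3·1+2·6+6·4 = 44
B: 2·6+5·7 = 47 | 1·0+3·5+2·7+6·3 = 47
gcd(2,5,1,3,2,6) = 1

Coefficients: [2, 5, 1, 3, 2, 6]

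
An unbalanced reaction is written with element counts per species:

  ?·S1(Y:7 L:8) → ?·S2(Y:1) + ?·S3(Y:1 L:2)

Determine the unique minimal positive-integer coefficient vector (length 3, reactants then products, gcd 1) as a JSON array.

Y: 1·7 = 7 | 3·1+4·1 = 7
L: 1·8 = 8 | 3·0+4·2 = 8
gcd(1,3,4) = 1

Coefficients: [1, 3, 4]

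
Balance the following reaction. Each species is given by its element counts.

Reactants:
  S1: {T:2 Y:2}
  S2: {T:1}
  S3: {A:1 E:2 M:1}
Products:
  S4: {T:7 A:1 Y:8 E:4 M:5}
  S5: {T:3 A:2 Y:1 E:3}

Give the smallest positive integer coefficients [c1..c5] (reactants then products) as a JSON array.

T: 5·2+3·1+5·0 = 13 | 1·7+2·3 = 13
A: 5·0+3·0+5·1 = 5 | 1·1+2·2 = 5
Y: 5·2+3·0+5·0 = 10 | 1·8+2·1 = 10
E: 5·0+3·0+5·2 = 10 | 1·4+2·3 = 10
M: 5·0+3·0+5·1 = 5 | 1·5+2·0 = 5
gcd(5,3,5,1,2) = 1

Coefficients: [5, 3, 5, 1, 2]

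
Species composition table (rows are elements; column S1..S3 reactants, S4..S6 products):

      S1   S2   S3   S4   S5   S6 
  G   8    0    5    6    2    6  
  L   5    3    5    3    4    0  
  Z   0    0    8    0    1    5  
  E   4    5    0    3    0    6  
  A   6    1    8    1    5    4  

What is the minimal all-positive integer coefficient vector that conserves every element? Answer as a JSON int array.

Coefficients: [4, 1, 2, 3, 6, 2]

G: 4·8+1·0+2·5 = 42 | 3·6+6·2+2·6 = 42
L: 4·5+1·3+2·5 = 33 | 3·3+6·4+2·0 = 33
Z: 4·0+1·0+2·8 = 16 | 3·0+6·1+2·5 = 16
E: 4·4+1·5+2·0 = 21 | 3·3+6·0+2·6 = 21
A: 4·6+1·1+2·8 = 41 | 3·1+6·5+2·4 = 41
gcd(4,1,2,3,6,2) = 1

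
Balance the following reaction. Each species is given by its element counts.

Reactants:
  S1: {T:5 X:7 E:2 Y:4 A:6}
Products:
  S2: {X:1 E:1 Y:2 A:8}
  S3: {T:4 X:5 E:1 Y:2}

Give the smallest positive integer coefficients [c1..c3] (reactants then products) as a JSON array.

T: 4·5 = 20 | 3·0+5·4 = 20
X: 4·7 = 28 | 3·1+5·5 = 28
E: 4·2 = 8 | 3·1+5·1 = 8
Y: 4·4 = 16 | 3·2+5·2 = 16
A: 4·6 = 24 | 3·8+5·0 = 24
gcd(4,3,5) = 1

Coefficients: [4, 3, 5]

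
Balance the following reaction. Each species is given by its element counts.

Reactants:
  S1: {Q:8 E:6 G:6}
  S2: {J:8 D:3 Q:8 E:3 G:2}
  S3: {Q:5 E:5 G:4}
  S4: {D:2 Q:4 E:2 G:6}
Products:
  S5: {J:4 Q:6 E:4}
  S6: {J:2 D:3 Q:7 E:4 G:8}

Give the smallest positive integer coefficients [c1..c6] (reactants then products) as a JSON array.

J: 1·0+4·8+4·0+3·0 = 32 | 5·4+6·2 = 32
D: 1·0+4·3+4·0+3·2 = 18 | 5·0+6·3 = 18
Q: 1·8+4·8+4·5+3·4 = 72 | 5·6+6·7 = 72
E: 1·6+4·3+4·5+3·2 = 44 | 5·4+6·4 = 44
G: 1·6+4·2+4·4+3·6 = 48 | 5·0+6·8 = 48
gcd(1,4,4,3,5,6) = 1

Coefficients: [1, 4, 4, 3, 5, 6]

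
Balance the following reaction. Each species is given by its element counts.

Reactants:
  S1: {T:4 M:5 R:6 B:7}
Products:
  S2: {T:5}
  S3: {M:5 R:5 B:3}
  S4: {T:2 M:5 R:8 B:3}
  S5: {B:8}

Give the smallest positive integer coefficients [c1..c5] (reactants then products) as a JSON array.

Coefficients: [6, 4, 4, 2, 3]

T: 6·4 = 24 | 4·5+4·0+2·2+3·0 = 24
M: 6·5 = 30 | 4·0+4·5+2·5+3·0 = 30
R: 6·6 = 36 | 4·0+4·5+2·8+3·0 = 36
B: 6·7 = 42 | 4·0+4·3+2·3+3·8 = 42
gcd(6,4,4,2,3) = 1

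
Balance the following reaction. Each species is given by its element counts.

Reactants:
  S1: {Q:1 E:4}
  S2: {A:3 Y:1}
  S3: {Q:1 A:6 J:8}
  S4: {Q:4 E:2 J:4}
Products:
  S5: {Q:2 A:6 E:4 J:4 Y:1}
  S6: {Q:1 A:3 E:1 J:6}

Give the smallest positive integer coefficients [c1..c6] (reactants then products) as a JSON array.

Q: 6·1+6·0+4·1+1·4 = 14 | 6·2+2·1 = 14
A: 6·0+6·3+4·6+1·0 = 42 | 6·6+2·3 = 42
E: 6·4+6·0+4·0+1·2 = 26 | 6·4+2·1 = 26
J: 6·0+6·0+4·8+1·4 = 36 | 6·4+2·6 = 36
Y: 6·0+6·1+4·0+1·0 = 6 | 6·1+2·0 = 6
gcd(6,6,4,1,6,2) = 1

Coefficients: [6, 6, 4, 1, 6, 2]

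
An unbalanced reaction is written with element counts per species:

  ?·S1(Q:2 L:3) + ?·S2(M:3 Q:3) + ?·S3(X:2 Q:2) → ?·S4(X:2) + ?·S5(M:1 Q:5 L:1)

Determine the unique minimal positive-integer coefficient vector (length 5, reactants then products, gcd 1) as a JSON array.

Coefficients: [1, 1, 5, 5, 3]

X: 1·0+1·0+5·2 = 10 | 5·2+3·0 = 10
M: 1·0+1·3+5·0 = 3 | 5·0+3·1 = 3
Q: 1·2+1·3+5·2 = 15 | 5·0+3·5 = 15
L: 1·3+1·0+5·0 = 3 | 5·0+3·1 = 3
gcd(1,1,5,5,3) = 1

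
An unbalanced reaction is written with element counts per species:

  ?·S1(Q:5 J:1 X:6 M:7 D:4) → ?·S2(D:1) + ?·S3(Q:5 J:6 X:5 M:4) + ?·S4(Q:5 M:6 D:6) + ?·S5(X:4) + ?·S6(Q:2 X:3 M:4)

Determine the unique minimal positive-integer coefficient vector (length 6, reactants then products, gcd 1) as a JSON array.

Coefficients: [6, 6, 1, 3, 4, 5]

Q: 6·5 = 30 | 6·0+1·5+3·5+4·0+5·2 = 30
J: 6·1 = 6 | 6·0+1·6+3·0+4·0+5·0 = 6
X: 6·6 = 36 | 6·0+1·5+3·0+4·4+5·3 = 36
M: 6·7 = 42 | 6·0+1·4+3·6+4·0+5·4 = 42
D: 6·4 = 24 | 6·1+1·0+3·6+4·0+5·0 = 24
gcd(6,6,1,3,4,5) = 1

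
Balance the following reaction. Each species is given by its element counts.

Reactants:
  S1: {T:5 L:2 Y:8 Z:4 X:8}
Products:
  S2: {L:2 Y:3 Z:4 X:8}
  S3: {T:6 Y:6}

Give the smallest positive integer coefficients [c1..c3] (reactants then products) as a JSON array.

Coefficients: [6, 6, 5]

T: 6·5 = 30 | 6·0+5·6 = 30
L: 6·2 = 12 | 6·2+5·0 = 12
Y: 6·8 = 48 | 6·3+5·6 = 48
Z: 6·4 = 24 | 6·4+5·0 = 24
X: 6·8 = 48 | 6·8+5·0 = 48
gcd(6,6,5) = 1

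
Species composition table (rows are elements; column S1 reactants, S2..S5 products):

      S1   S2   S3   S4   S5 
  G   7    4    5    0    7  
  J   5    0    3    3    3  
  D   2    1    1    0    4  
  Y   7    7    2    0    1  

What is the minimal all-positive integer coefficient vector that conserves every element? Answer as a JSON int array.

G: 6·7 = 42 | 5·4+3·5+6·0+1·7 = 42
J: 6·5 = 30 | 5·0+3·3+6·3+1·3 = 30
D: 6·2 = 12 | 5·1+3·1+6·0+1·4 = 12
Y: 6·7 = 42 | 5·7+3·2+6·0+1·1 = 42
gcd(6,5,3,6,1) = 1

Coefficients: [6, 5, 3, 6, 1]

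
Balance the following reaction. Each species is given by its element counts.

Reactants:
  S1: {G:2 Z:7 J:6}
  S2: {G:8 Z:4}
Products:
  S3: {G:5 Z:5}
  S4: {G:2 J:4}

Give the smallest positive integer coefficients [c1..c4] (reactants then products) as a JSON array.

Coefficients: [2, 4, 6, 3]

G: 2·2+4·8 = 36 | 6·5+3·2 = 36
Z: 2·7+4·4 = 30 | 6·5+3·0 = 30
J: 2·6+4·0 = 12 | 6·0+3·4 = 12
gcd(2,4,6,3) = 1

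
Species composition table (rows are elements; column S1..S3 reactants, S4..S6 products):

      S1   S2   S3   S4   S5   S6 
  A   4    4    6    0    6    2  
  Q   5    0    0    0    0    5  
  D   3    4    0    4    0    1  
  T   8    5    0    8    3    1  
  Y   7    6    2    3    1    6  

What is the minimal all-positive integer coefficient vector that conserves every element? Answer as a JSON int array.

A: 4·4+1·4+1·6 = 26 | 3·0+3·6+4·2 = 26
Q: 4·5+1·0+1·0 = 20 | 3·0+3·0+4·5 = 20
D: 4·3+1·4+1·0 = 16 | 3·4+3·0+4·1 = 16
T: 4·8+1·5+1·0 = 37 | 3·8+3·3+4·1 = 37
Y: 4·7+1·6+1·2 = 36 | 3·3+3·1+4·6 = 36
gcd(4,1,1,3,3,4) = 1

Coefficients: [4, 1, 1, 3, 3, 4]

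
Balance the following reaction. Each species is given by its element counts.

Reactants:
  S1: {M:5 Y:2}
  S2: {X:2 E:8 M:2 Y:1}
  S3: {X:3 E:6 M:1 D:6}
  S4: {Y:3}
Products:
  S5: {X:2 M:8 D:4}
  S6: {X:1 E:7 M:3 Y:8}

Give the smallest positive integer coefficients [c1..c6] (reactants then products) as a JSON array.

X: 6·0+2·2+2·3+6·0 = 10 | 3·2+4·1 = 10
E: 6·0+2·8+2·6+6·0 = 28 | 3·0+4·7 = 28
M: 6·5+2·2+2·1+6·0 = 36 | 3·8+4·3 = 36
Y: 6·2+2·1+2·0+6·3 = 32 | 3·0+4·8 = 32
D: 6·0+2·0+2·6+6·0 = 12 | 3·4+4·0 = 12
gcd(6,2,2,6,3,4) = 1

Coefficients: [6, 2, 2, 6, 3, 4]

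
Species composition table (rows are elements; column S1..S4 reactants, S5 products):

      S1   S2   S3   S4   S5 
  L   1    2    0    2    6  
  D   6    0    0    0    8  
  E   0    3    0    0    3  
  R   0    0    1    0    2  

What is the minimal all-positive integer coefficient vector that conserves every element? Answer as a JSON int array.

Coefficients: [4, 3, 6, 4, 3]

L: 4·1+3·2+6·0+4·2 = 18 | 3·6 = 18
D: 4·6+3·0+6·0+4·0 = 24 | 3·8 = 24
E: 4·0+3·3+6·0+4·0 = 9 | 3·3 = 9
R: 4·0+3·0+6·1+4·0 = 6 | 3·2 = 6
gcd(4,3,6,4,3) = 1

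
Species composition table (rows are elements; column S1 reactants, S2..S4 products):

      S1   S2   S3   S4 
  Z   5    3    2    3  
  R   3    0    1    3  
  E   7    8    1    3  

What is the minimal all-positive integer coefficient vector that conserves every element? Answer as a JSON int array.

Coefficients: [6, 3, 3, 5]

Z: 6·5 = 30 | 3·3+3·2+5·3 = 30
R: 6·3 = 18 | 3·0+3·1+5·3 = 18
E: 6·7 = 42 | 3·8+3·1+5·3 = 42
gcd(6,3,3,5) = 1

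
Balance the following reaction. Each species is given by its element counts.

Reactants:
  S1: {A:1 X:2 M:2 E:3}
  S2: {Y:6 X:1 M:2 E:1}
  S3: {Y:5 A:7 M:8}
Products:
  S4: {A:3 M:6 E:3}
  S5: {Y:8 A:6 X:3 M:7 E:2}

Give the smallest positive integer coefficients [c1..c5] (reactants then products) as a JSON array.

Coefficients: [5, 2, 4, 3, 4]

Y: 5·0+2·6+4·5 = 32 | 3·0+4·8 = 32
A: 5·1+2·0+4·7 = 33 | 3·3+4·6 = 33
X: 5·2+2·1+4·0 = 12 | 3·0+4·3 = 12
M: 5·2+2·2+4·8 = 46 | 3·6+4·7 = 46
E: 5·3+2·1+4·0 = 17 | 3·3+4·2 = 17
gcd(5,2,4,3,4) = 1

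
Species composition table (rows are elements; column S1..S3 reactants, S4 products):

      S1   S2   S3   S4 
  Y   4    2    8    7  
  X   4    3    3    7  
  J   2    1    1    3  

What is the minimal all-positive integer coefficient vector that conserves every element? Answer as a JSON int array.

Coefficients: [6, 5, 1, 6]

Y: 6·4+5·2+1·8 = 42 | 6·7 = 42
X: 6·4+5·3+1·3 = 42 | 6·7 = 42
J: 6·2+5·1+1·1 = 18 | 6·3 = 18
gcd(6,5,1,6) = 1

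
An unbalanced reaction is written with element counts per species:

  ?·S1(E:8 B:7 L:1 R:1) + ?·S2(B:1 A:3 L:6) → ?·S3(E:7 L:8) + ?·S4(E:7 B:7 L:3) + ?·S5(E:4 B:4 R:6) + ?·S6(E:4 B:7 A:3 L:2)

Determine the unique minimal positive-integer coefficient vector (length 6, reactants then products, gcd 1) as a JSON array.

E: 6·8+4·0 = 48 | 2·7+2·7+1·4+4·4 = 48
B: 6·7+4·1 = 46 | 2·0+2·7+1·4+4·7 = 46
A: 6·0+4·3 = 12 | 2·0+2·0+1·0+4·3 = 12
L: 6·1+4·6 = 30 | 2·8+2·3+1·0+4·2 = 30
R: 6·1+4·0 = 6 | 2·0+2·0+1·6+4·0 = 6
gcd(6,4,2,2,1,4) = 1

Coefficients: [6, 4, 2, 2, 1, 4]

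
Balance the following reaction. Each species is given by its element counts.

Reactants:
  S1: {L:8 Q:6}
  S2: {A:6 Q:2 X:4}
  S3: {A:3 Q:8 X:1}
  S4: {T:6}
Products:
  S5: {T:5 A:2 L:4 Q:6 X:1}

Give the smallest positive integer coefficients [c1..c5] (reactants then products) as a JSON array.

Coefficients: [3, 1, 2, 5, 6]

T: 3·0+1·0+2·0+5·6 = 30 | 6·5 = 30
A: 3·0+1·6+2·3+5·0 = 12 | 6·2 = 12
L: 3·8+1·0+2·0+5·0 = 24 | 6·4 = 24
Q: 3·6+1·2+2·8+5·0 = 36 | 6·6 = 36
X: 3·0+1·4+2·1+5·0 = 6 | 6·1 = 6
gcd(3,1,2,5,6) = 1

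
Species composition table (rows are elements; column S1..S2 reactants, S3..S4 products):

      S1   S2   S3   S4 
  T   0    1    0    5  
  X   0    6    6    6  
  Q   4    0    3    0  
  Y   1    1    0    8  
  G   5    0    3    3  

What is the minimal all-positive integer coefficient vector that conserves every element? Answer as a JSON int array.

Coefficients: [3, 5, 4, 1]

T: 3·0+5·1 = 5 | 4·0+1·5 = 5
X: 3·0+5·6 = 30 | 4·6+1·6 = 30
Q: 3·4+5·0 = 12 | 4·3+1·0 = 12
Y: 3·1+5·1 = 8 | 4·0+1·8 = 8
G: 3·5+5·0 = 15 | 4·3+1·3 = 15
gcd(3,5,4,1) = 1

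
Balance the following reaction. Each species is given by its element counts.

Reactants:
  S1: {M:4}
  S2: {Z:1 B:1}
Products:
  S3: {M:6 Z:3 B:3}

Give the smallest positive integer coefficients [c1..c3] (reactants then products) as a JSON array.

M: 3·4+6·0 = 12 | 2·6 = 12
Z: 3·0+6·1 = 6 | 2·3 = 6
B: 3·0+6·1 = 6 | 2·3 = 6
gcd(3,6,2) = 1

Coefficients: [3, 6, 2]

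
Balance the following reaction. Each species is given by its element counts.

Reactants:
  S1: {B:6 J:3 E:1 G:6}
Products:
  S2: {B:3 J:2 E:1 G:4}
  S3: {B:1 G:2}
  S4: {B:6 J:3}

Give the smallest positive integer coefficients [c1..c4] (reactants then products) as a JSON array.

B: 3·6 = 18 | 3·3+3·1+1·6 = 18
J: 3·3 = 9 | 3·2+3·0+1·3 = 9
E: 3·1 = 3 | 3·1+3·0+1·0 = 3
G: 3·6 = 18 | 3·4+3·2+1·0 = 18
gcd(3,3,3,1) = 1

Coefficients: [3, 3, 3, 1]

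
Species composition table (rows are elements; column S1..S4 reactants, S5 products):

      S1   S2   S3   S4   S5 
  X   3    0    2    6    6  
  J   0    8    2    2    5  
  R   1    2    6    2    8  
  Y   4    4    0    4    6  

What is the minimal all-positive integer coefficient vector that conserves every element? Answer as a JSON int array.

Coefficients: [6, 2, 6, 1, 6]

X: 6·3+2·0+6·2+1·6 = 36 | 6·6 = 36
J: 6·0+2·8+6·2+1·2 = 30 | 6·5 = 30
R: 6·1+2·2+6·6+1·2 = 48 | 6·8 = 48
Y: 6·4+2·4+6·0+1·4 = 36 | 6·6 = 36
gcd(6,2,6,1,6) = 1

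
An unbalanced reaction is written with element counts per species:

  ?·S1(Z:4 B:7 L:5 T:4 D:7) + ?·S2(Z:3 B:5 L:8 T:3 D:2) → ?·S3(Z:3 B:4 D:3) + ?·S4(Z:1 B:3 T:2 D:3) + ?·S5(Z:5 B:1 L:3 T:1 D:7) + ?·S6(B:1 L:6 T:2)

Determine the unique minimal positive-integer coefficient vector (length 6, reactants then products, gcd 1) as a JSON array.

Coefficients: [5, 1, 4, 6, 1, 5]

Z: 5·4+1·3 = 23 | 4·3+6·1+1·5+5·0 = 23
B: 5·7+1·5 = 40 | 4·4+6·3+1·1+5·1 = 40
L: 5·5+1·8 = 33 | 4·0+6·0+1·3+5·6 = 33
T: 5·4+1·3 = 23 | 4·0+6·2+1·1+5·2 = 23
D: 5·7+1·2 = 37 | 4·3+6·3+1·7+5·0 = 37
gcd(5,1,4,6,1,5) = 1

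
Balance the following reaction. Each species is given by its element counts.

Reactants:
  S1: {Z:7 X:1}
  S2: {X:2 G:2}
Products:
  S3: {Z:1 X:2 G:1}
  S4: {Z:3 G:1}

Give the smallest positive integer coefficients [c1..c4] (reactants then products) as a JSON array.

Z: 2·7+4·0 = 14 | 5·1+3·3 = 14
X: 2·1+4·2 = 10 | 5·2+3·0 = 10
G: 2·0+4·2 = 8 | 5·1+3·1 = 8
gcd(2,4,5,3) = 1

Coefficients: [2, 4, 5, 3]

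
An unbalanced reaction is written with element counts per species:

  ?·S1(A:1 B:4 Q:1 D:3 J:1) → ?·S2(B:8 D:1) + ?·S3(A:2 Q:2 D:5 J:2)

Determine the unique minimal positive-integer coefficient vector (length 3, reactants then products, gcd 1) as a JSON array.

A: 2·1 = 2 | 1·0+1·2 = 2
B: 2·4 = 8 | 1·8+1·0 = 8
Q: 2·1 = 2 | 1·0+1·2 = 2
D: 2·3 = 6 | 1·1+1·5 = 6
J: 2·1 = 2 | 1·0+1·2 = 2
gcd(2,1,1) = 1

Coefficients: [2, 1, 1]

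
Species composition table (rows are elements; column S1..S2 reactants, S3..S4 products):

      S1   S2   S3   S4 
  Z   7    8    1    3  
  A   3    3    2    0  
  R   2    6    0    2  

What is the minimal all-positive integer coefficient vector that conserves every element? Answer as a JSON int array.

Coefficients: [1, 1, 3, 4]

Z: 1·7+1·8 = 15 | 3·1+4·3 = 15
A: 1·3+1·3 = 6 | 3·2+4·0 = 6
R: 1·2+1·6 = 8 | 3·0+4·2 = 8
gcd(1,1,3,4) = 1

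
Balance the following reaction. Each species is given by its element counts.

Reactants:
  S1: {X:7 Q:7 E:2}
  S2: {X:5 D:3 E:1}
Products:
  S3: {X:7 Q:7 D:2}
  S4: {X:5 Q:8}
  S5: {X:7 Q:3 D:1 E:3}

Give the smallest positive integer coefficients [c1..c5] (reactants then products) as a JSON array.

Coefficients: [5, 2, 1, 2, 4]

X: 5·7+2·5 = 45 | 1·7+2·5+4·7 = 45
Q: 5·7+2·0 = 35 | 1·7+2·8+4·3 = 35
D: 5·0+2·3 = 6 | 1·2+2·0+4·1 = 6
E: 5·2+2·1 = 12 | 1·0+2·0+4·3 = 12
gcd(5,2,1,2,4) = 1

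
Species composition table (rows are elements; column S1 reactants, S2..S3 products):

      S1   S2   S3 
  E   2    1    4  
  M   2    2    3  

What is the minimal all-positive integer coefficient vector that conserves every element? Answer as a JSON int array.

E: 5·2 = 10 | 2·1+2·4 = 10
M: 5·2 = 10 | 2·2+2·3 = 10
gcd(5,2,2) = 1

Coefficients: [5, 2, 2]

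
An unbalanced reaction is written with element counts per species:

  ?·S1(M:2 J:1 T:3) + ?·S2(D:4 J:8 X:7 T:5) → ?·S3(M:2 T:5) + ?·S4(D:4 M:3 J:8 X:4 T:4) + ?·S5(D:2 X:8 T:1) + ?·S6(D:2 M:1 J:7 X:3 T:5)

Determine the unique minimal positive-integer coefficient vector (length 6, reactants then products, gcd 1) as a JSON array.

D: 5·0+3·4 = 12 | 2·0+1·4+1·2+3·2 = 12
M: 5·2+3·0 = 10 | 2·2+1·3+1·0+3·1 = 10
J: 5·1+3·8 = 29 | 2·0+1·8+1·0+3·7 = 29
X: 5·0+3·7 = 21 | 2·0+1·4+1·8+3·3 = 21
T: 5·3+3·5 = 30 | 2·5+1·4+1·1+3·5 = 30
gcd(5,3,2,1,1,3) = 1

Coefficients: [5, 3, 2, 1, 1, 3]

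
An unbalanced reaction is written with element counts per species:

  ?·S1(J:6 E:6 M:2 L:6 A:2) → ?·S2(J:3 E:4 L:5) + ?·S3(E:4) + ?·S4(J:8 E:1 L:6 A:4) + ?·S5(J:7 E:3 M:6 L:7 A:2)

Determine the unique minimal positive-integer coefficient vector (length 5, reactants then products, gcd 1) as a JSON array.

Coefficients: [6, 2, 5, 2, 2]

J: 6·6 = 36 | 2·3+5·0+2·8+2·7 = 36
E: 6·6 = 36 | 2·4+5·4+2·1+2·3 = 36
M: 6·2 = 12 | 2·0+5·0+2·0+2·6 = 12
L: 6·6 = 36 | 2·5+5·0+2·6+2·7 = 36
A: 6·2 = 12 | 2·0+5·0+2·4+2·2 = 12
gcd(6,2,5,2,2) = 1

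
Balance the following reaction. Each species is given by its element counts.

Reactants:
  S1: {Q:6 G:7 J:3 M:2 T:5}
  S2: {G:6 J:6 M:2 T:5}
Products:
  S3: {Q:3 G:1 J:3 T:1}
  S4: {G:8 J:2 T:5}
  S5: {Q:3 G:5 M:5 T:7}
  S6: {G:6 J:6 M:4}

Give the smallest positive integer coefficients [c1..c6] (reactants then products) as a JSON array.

Q: 4·6+3·0 = 24 | 6·3+3·0+2·3+1·0 = 24
G: 4·7+3·6 = 46 | 6·1+3·8+2·5+1·6 = 46
J: 4·3+3·6 = 30 | 6·3+3·2+2·0+1·6 = 30
M: 4·2+3·2 = 14 | 6·0+3·0+2·5+1·4 = 14
T: 4·5+3·5 = 35 | 6·1+3·5+2·7+1·0 = 35
gcd(4,3,6,3,2,1) = 1

Coefficients: [4, 3, 6, 3, 2, 1]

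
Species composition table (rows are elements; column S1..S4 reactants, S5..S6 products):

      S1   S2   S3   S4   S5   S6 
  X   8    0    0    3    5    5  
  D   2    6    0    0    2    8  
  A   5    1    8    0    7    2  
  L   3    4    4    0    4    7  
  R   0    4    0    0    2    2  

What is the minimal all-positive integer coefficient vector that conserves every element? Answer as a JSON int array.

Coefficients: [1, 2, 2, 4, 3, 1]

X: 1·8+2·0+2·0+4·3 = 20 | 3·5+1·5 = 20
D: 1·2+2·6+2·0+4·0 = 14 | 3·2+1·8 = 14
A: 1·5+2·1+2·8+4·0 = 23 | 3·7+1·2 = 23
L: 1·3+2·4+2·4+4·0 = 19 | 3·4+1·7 = 19
R: 1·0+2·4+2·0+4·0 = 8 | 3·2+1·2 = 8
gcd(1,2,2,4,3,1) = 1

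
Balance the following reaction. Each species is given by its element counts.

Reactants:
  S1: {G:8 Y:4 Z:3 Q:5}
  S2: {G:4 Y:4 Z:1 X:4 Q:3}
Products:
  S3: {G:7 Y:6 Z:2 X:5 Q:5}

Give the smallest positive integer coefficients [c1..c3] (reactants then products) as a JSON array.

Coefficients: [1, 5, 4]

G: 1·8+5·4 = 28 | 4·7 = 28
Y: 1·4+5·4 = 24 | 4·6 = 24
Z: 1·3+5·1 = 8 | 4·2 = 8
X: 1·0+5·4 = 20 | 4·5 = 20
Q: 1·5+5·3 = 20 | 4·5 = 20
gcd(1,5,4) = 1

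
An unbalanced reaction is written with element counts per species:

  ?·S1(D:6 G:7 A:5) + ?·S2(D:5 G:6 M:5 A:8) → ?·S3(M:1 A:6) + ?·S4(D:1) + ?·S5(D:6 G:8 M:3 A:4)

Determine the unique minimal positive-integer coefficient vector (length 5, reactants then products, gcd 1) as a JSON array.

D: 2·6+3·5 = 27 | 3·0+3·1+4·6 = 27
G: 2·7+3·6 = 32 | 3·0+3·0+4·8 = 32
M: 2·0+3·5 = 15 | 3·1+3·0+4·3 = 15
A: 2·5+3·8 = 34 | 3·6+3·0+4·4 = 34
gcd(2,3,3,3,4) = 1

Coefficients: [2, 3, 3, 3, 4]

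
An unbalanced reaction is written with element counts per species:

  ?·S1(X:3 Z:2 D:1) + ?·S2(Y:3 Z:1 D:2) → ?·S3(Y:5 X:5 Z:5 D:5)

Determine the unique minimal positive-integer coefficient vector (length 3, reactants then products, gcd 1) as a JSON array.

Y: 5·0+5·3 = 15 | 3·5 = 15
X: 5·3+5·0 = 15 | 3·5 = 15
Z: 5·2+5·1 = 15 | 3·5 = 15
D: 5·1+5·2 = 15 | 3·5 = 15
gcd(5,5,3) = 1

Coefficients: [5, 5, 3]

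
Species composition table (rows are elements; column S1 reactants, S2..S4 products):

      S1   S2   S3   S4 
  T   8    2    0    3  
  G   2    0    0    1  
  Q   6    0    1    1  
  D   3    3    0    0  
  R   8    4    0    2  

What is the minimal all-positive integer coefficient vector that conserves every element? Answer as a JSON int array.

Coefficients: [1, 1, 4, 2]

T: 1·8 = 8 | 1·2+4·0+2·3 = 8
G: 1·2 = 2 | 1·0+4·0+2·1 = 2
Q: 1·6 = 6 | 1·0+4·1+2·1 = 6
D: 1·3 = 3 | 1·3+4·0+2·0 = 3
R: 1·8 = 8 | 1·4+4·0+2·2 = 8
gcd(1,1,4,2) = 1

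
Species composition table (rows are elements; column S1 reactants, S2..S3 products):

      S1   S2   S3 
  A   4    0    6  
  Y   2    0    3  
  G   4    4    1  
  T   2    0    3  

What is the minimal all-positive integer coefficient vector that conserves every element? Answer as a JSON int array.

A: 6·4 = 24 | 5·0+4·6 = 24
Y: 6·2 = 12 | 5·0+4·3 = 12
G: 6·4 = 24 | 5·4+4·1 = 24
T: 6·2 = 12 | 5·0+4·3 = 12
gcd(6,5,4) = 1

Coefficients: [6, 5, 4]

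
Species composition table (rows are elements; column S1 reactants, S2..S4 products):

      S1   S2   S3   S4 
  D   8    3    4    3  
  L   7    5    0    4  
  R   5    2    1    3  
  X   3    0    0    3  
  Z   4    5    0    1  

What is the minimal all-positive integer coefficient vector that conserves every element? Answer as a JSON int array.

D: 5·8 = 40 | 3·3+4·4+5·3 = 40
L: 5·7 = 35 | 3·5+4·0+5·4 = 35
R: 5·5 = 25 | 3·2+4·1+5·3 = 25
X: 5·3 = 15 | 3·0+4·0+5·3 = 15
Z: 5·4 = 20 | 3·5+4·0+5·1 = 20
gcd(5,3,4,5) = 1

Coefficients: [5, 3, 4, 5]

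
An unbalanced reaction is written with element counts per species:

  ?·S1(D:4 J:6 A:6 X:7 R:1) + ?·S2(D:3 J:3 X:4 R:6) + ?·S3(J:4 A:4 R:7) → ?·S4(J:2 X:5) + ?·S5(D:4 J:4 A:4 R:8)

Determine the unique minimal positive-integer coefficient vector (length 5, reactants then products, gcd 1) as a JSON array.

D: 2·4+4·3+2·0 = 20 | 6·0+5·4 = 20
J: 2·6+4·3+2·4 = 32 | 6·2+5·4 = 32
A: 2·6+4·0+2·4 = 20 | 6·0+5·4 = 20
X: 2·7+4·4+2·0 = 30 | 6·5+5·0 = 30
R: 2·1+4·6+2·7 = 40 | 6·0+5·8 = 40
gcd(2,4,2,6,5) = 1

Coefficients: [2, 4, 2, 6, 5]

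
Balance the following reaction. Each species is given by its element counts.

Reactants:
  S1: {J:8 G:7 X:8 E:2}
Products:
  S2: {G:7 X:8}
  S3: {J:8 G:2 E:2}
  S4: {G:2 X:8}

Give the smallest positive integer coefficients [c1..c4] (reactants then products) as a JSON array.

J: 5·8 = 40 | 3·0+5·8+2·0 = 40
G: 5·7 = 35 | 3·7+5·2+2·2 = 35
X: 5·8 = 40 | 3·8+5·0+2·8 = 40
E: 5·2 = 10 | 3·0+5·2+2·0 = 10
gcd(5,3,5,2) = 1

Coefficients: [5, 3, 5, 2]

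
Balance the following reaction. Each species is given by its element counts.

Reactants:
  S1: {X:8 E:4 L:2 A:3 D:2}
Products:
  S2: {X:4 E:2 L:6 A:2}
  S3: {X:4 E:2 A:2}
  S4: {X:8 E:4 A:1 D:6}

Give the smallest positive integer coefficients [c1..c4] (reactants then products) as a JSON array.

Coefficients: [3, 1, 3, 1]

X: 3·8 = 24 | 1·4+3·4+1·8 = 24
E: 3·4 = 12 | 1·2+3·2+1·4 = 12
L: 3·2 = 6 | 1·6+3·0+1·0 = 6
A: 3·3 = 9 | 1·2+3·2+1·1 = 9
D: 3·2 = 6 | 1·0+3·0+1·6 = 6
gcd(3,1,3,1) = 1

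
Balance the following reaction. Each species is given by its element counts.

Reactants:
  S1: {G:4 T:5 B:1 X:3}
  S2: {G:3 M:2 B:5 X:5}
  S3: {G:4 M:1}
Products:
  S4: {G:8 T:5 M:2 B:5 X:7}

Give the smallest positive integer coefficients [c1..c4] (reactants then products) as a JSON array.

Coefficients: [5, 4, 2, 5]

G: 5·4+4·3+2·4 = 40 | 5·8 = 40
T: 5·5+4·0+2·0 = 25 | 5·5 = 25
M: 5·0+4·2+2·1 = 10 | 5·2 = 10
B: 5·1+4·5+2·0 = 25 | 5·5 = 25
X: 5·3+4·5+2·0 = 35 | 5·7 = 35
gcd(5,4,2,5) = 1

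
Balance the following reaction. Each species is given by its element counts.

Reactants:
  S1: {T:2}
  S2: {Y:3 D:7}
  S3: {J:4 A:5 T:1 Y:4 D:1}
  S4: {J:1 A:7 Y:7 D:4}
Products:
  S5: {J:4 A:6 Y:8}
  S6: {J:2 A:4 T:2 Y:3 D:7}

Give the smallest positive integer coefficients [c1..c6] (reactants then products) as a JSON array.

J: 2·0+3·0+6·4+2·1 = 26 | 4·4+5·2 = 26
A: 2·0+3·0+6·5+2·7 = 44 | 4·6+5·4 = 44
T: 2·2+3·0+6·1+2·0 = 10 | 4·0+5·2 = 10
Y: 2·0+3·3+6·4+2·7 = 47 | 4·8+5·3 = 47
D: 2·0+3·7+6·1+2·4 = 35 | 4·0+5·7 = 35
gcd(2,3,6,2,4,5) = 1

Coefficients: [2, 3, 6, 2, 4, 5]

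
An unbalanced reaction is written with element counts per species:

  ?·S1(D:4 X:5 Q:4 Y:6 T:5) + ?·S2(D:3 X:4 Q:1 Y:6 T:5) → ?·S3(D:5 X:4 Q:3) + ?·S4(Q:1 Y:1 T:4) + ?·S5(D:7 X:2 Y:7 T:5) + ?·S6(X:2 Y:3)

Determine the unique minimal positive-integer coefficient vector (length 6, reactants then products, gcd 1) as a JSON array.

D: 2·4+3·3 = 17 | 2·5+5·0+1·7+6·0 = 17
X: 2·5+3·4 = 22 | 2·4+5·0+1·2+6·2 = 22
Q: 2·4+3·1 = 11 | 2·3+5·1+1·0+6·0 = 11
Y: 2·6+3·6 = 30 | 2·0+5·1+1·7+6·3 = 30
T: 2·5+3·5 = 25 | 2·0+5·4+1·5+6·0 = 25
gcd(2,3,2,5,1,6) = 1

Coefficients: [2, 3, 2, 5, 1, 6]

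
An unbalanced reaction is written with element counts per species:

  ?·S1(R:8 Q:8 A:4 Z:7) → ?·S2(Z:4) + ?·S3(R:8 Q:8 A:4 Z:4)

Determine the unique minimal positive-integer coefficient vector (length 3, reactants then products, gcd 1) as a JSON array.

R: 4·8 = 32 | 3·0+4·8 = 32
Q: 4·8 = 32 | 3·0+4·8 = 32
A: 4·4 = 16 | 3·0+4·4 = 16
Z: 4·7 = 28 | 3·4+4·4 = 28
gcd(4,3,4) = 1

Coefficients: [4, 3, 4]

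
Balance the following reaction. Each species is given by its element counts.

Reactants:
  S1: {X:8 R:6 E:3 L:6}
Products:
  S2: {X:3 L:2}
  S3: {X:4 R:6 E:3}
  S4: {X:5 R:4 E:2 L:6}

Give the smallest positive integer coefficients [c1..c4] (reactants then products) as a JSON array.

X: 4·8 = 32 | 3·3+2·4+3·5 = 32
R: 4·6 = 24 | 3·0+2·6+3·4 = 24
E: 4·3 = 12 | 3·0+2·3+3·2 = 12
L: 4·6 = 24 | 3·2+2·0+3·6 = 24
gcd(4,3,2,3) = 1

Coefficients: [4, 3, 2, 3]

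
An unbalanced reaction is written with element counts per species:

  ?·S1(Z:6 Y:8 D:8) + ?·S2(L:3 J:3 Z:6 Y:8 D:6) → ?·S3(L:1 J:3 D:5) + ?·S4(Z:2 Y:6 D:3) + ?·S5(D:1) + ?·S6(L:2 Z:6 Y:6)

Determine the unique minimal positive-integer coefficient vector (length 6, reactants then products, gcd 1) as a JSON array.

L: 1·0+5·3 = 15 | 5·1+3·0+4·0+5·2 = 15
J: 1·0+5·3 = 15 | 5·3+3·0+4·0+5·0 = 15
Z: 1·6+5·6 = 36 | 5·0+3·2+4·0+5·6 = 36
Y: 1·8+5·8 = 48 | 5·0+3·6+4·0+5·6 = 48
D: 1·8+5·6 = 38 | 5·5+3·3+4·1+5·0 = 38
gcd(1,5,5,3,4,5) = 1

Coefficients: [1, 5, 5, 3, 4, 5]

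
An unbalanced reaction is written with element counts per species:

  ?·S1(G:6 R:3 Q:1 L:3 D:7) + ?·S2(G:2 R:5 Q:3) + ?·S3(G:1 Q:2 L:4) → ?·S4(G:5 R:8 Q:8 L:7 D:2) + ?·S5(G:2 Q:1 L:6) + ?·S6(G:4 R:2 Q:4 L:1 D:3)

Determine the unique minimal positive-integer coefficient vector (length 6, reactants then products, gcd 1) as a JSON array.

G: 1·6+3·2+6·1 = 18 | 2·5+2·2+1·4 = 18
R: 1·3+3·5+6·0 = 18 | 2·8+2·0+1·2 = 18
Q: 1·1+3·3+6·2 = 22 | 2·8+2·1+1·4 = 22
L: 1·3+3·0+6·4 = 27 | 2·7+2·6+1·1 = 27
D: 1·7+3·0+6·0 = 7 | 2·2+2·0+1·3 = 7
gcd(1,3,6,2,2,1) = 1

Coefficients: [1, 3, 6, 2, 2, 1]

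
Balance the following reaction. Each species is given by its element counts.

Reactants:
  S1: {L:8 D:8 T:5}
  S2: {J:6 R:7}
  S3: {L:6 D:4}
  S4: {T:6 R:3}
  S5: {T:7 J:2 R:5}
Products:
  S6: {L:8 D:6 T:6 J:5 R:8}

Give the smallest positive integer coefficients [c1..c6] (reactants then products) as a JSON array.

L: 1·8+3·0+4·6+2·0+1·0 = 32 | 4·8 = 32
D: 1·8+3·0+4·4+2·0+1·0 = 24 | 4·6 = 24
T: 1·5+3·0+4·0+2·6+1·7 = 24 | 4·6 = 24
J: 1·0+3·6+4·0+2·0+1·2 = 20 | 4·5 = 20
R: 1·0+3·7+4·0+2·3+1·5 = 32 | 4·8 = 32
gcd(1,3,4,2,1,4) = 1

Coefficients: [1, 3, 4, 2, 1, 4]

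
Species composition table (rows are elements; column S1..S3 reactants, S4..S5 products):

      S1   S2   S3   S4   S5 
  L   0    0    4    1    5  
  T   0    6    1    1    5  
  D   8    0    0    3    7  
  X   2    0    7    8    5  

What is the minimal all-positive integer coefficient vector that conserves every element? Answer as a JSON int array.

Coefficients: [5, 3, 6, 4, 4]

L: 5·0+3·0+6·4 = 24 | 4·1+4·5 = 24
T: 5·0+3·6+6·1 = 24 | 4·1+4·5 = 24
D: 5·8+3·0+6·0 = 40 | 4·3+4·7 = 40
X: 5·2+3·0+6·7 = 52 | 4·8+4·5 = 52
gcd(5,3,6,4,4) = 1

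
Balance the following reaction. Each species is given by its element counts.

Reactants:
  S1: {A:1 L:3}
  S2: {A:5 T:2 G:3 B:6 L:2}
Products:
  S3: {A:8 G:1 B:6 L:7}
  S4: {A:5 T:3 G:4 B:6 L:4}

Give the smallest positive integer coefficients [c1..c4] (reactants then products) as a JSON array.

Coefficients: [3, 3, 1, 2]

A: 3·1+3·5 = 18 | 1·8+2·5 = 18
T: 3·0+3·2 = 6 | 1·0+2·3 = 6
G: 3·0+3·3 = 9 | 1·1+2·4 = 9
B: 3·0+3·6 = 18 | 1·6+2·6 = 18
L: 3·3+3·2 = 15 | 1·7+2·4 = 15
gcd(3,3,1,2) = 1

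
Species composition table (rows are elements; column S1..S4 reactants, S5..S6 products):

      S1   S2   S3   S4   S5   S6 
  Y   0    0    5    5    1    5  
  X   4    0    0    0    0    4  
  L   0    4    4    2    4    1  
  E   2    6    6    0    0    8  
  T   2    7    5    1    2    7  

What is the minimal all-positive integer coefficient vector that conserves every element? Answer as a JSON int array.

Y: 4·0+3·0+1·5+4·5 = 25 | 5·1+4·5 = 25
X: 4·4+3·0+1·0+4·0 = 16 | 5·0+4·4 = 16
L: 4·0+3·4+1·4+4·2 = 24 | 5·4+4·1 = 24
E: 4·2+3·6+1·6+4·0 = 32 | 5·0+4·8 = 32
T: 4·2+3·7+1·5+4·1 = 38 | 5·2+4·7 = 38
gcd(4,3,1,4,5,4) = 1

Coefficients: [4, 3, 1, 4, 5, 4]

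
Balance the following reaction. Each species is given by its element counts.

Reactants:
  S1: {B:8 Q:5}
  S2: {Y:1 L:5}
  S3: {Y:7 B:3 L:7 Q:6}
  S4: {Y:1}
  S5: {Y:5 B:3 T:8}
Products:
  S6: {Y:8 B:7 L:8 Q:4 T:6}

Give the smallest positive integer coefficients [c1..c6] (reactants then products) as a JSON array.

Y: 2·0+5·1+1·7+5·1+3·5 = 32 | 4·8 = 32
B: 2·8+5·0+1·3+5·0+3·3 = 28 | 4·7 = 28
L: 2·0+5·5+1·7+5·0+3·0 = 32 | 4·8 = 32
Q: 2·5+5·0+1·6+5·0+3·0 = 16 | 4·4 = 16
T: 2·0+5·0+1·0+5·0+3·8 = 24 | 4·6 = 24
gcd(2,5,1,5,3,4) = 1

Coefficients: [2, 5, 1, 5, 3, 4]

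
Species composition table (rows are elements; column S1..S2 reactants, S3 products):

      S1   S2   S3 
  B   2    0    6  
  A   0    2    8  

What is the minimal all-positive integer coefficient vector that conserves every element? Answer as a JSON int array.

Coefficients: [3, 4, 1]

B: 3·2+4·0 = 6 | 1·6 = 6
A: 3·0+4·2 = 8 | 1·8 = 8
gcd(3,4,1) = 1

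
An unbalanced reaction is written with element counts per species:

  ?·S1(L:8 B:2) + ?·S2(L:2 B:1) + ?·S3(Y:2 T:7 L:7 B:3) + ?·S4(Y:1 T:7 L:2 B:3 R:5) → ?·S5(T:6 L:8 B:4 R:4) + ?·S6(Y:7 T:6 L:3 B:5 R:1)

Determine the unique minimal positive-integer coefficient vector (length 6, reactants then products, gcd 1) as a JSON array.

Y: 3·0+5·0+1·2+5·1 = 7 | 6·0+1·7 = 7
T: 3·0+5·0+1·7+5·7 = 42 | 6·6+1·6 = 42
L: 3·8+5·2+1·7+5·2 = 51 | 6·8+1·3 = 51
B: 3·2+5·1+1·3+5·3 = 29 | 6·4+1·5 = 29
R: 3·0+5·0+1·0+5·5 = 25 | 6·4+1·1 = 25
gcd(3,5,1,5,6,1) = 1

Coefficients: [3, 5, 1, 5, 6, 1]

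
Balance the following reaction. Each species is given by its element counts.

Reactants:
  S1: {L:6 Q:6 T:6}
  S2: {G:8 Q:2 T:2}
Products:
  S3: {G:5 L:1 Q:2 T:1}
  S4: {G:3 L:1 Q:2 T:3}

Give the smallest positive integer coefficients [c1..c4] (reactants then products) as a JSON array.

Coefficients: [1, 3, 3, 3]

G: 1·0+3·8 = 24 | 3·5+3·3 = 24
L: 1·6+3·0 = 6 | 3·1+3·1 = 6
Q: 1·6+3·2 = 12 | 3·2+3·2 = 12
T: 1·6+3·2 = 12 | 3·1+3·3 = 12
gcd(1,3,3,3) = 1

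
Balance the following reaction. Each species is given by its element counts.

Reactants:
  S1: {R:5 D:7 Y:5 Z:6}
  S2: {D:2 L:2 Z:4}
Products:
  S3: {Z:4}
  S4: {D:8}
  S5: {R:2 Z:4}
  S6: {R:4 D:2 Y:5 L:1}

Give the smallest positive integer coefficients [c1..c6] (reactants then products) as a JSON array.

Coefficients: [4, 2, 6, 3, 2, 4]

R: 4·5+2·0 = 20 | 6·0+3·0+2·2+4·4 = 20
D: 4·7+2·2 = 32 | 6·0+3·8+2·0+4·2 = 32
Y: 4·5+2·0 = 20 | 6·0+3·0+2·0+4·5 = 20
L: 4·0+2·2 = 4 | 6·0+3·0+2·0+4·1 = 4
Z: 4·6+2·4 = 32 | 6·4+3·0+2·4+4·0 = 32
gcd(4,2,6,3,2,4) = 1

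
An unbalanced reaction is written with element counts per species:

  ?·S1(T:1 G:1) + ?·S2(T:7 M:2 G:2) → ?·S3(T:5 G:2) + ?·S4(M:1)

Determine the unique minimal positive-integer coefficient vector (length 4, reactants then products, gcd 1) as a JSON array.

Coefficients: [4, 3, 5, 6]

T: 4·1+3·7 = 25 | 5·5+6·0 = 25
M: 4·0+3·2 = 6 | 5·0+6·1 = 6
G: 4·1+3·2 = 10 | 5·2+6·0 = 10
gcd(4,3,5,6) = 1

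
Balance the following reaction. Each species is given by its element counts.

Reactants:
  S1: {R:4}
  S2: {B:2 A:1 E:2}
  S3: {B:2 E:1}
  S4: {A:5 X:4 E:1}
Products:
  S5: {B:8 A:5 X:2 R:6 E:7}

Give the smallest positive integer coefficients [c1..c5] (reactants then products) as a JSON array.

B: 3·0+5·2+3·2+1·0 = 16 | 2·8 = 16
A: 3·0+5·1+3·0+1·5 = 10 | 2·5 = 10
X: 3·0+5·0+3·0+1·4 = 4 | 2·2 = 4
R: 3·4+5·0+3·0+1·0 = 12 | 2·6 = 12
E: 3·0+5·2+3·1+1·1 = 14 | 2·7 = 14
gcd(3,5,3,1,2) = 1

Coefficients: [3, 5, 3, 1, 2]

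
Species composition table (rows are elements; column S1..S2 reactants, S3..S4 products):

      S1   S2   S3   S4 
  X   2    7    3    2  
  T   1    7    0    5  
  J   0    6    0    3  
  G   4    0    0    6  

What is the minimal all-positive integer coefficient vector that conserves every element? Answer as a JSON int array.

X: 3·2+1·7 = 13 | 3·3+2·2 = 13
T: 3·1+1·7 = 10 | 3·0+2·5 = 10
J: 3·0+1·6 = 6 | 3·0+2·3 = 6
G: 3·4+1·0 = 12 | 3·0+2·6 = 12
gcd(3,1,3,2) = 1

Coefficients: [3, 1, 3, 2]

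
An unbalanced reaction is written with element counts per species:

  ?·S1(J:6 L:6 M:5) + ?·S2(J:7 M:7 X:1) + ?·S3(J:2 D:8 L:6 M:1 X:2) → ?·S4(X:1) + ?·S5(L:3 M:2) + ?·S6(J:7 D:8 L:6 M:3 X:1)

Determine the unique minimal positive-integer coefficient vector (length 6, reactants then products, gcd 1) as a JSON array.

J: 3·6+1·7+5·2 = 35 | 6·0+6·0+5·7 = 35
D: 3·0+1·0+5·8 = 40 | 6·0+6·0+5·8 = 40
L: 3·6+1·0+5·6 = 48 | 6·0+6·3+5·6 = 48
M: 3·5+1·7+5·1 = 27 | 6·0+6·2+5·3 = 27
X: 3·0+1·1+5·2 = 11 | 6·1+6·0+5·1 = 11
gcd(3,1,5,6,6,5) = 1

Coefficients: [3, 1, 5, 6, 6, 5]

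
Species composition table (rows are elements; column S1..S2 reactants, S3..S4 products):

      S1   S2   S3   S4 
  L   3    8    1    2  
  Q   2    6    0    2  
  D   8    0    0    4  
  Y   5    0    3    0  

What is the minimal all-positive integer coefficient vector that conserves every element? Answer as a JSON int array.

Coefficients: [3, 1, 5, 6]

L: 3·3+1·8 = 17 | 5·1+6·2 = 17
Q: 3·2+1·6 = 12 | 5·0+6·2 = 12
D: 3·8+1·0 = 24 | 5·0+6·4 = 24
Y: 3·5+1·0 = 15 | 5·3+6·0 = 15
gcd(3,1,5,6) = 1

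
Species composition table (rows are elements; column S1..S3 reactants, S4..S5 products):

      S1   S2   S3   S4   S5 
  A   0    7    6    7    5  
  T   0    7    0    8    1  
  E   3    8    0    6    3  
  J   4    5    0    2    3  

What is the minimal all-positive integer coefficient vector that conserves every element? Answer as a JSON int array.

Coefficients: [1, 3, 3, 2, 5]

A: 1·0+3·7+3·6 = 39 | 2·7+5·5 = 39
T: 1·0+3·7+3·0 = 21 | 2·8+5·1 = 21
E: 1·3+3·8+3·0 = 27 | 2·6+5·3 = 27
J: 1·4+3·5+3·0 = 19 | 2·2+5·3 = 19
gcd(1,3,3,2,5) = 1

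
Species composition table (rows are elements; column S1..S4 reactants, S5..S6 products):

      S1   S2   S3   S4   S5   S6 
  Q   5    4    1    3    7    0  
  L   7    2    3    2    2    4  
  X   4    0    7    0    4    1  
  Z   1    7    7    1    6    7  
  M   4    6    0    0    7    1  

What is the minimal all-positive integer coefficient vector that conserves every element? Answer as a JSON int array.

Q: 1·5+6·4+3·1+1·3 = 35 | 5·7+5·0 = 35
L: 1·7+6·2+3·3+1·2 = 30 | 5·2+5·4 = 30
X: 1·4+6·0+3·7+1·0 = 25 | 5·4+5·1 = 25
Z: 1·1+6·7+3·7+1·1 = 65 | 5·6+5·7 = 65
M: 1·4+6·6+3·0+1·0 = 40 | 5·7+5·1 = 40
gcd(1,6,3,1,5,5) = 1

Coefficients: [1, 6, 3, 1, 5, 5]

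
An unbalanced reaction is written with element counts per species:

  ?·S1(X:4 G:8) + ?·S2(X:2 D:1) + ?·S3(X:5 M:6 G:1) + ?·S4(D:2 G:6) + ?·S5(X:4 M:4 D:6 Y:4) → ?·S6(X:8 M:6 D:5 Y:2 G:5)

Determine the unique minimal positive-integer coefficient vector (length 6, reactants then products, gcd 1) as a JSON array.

Coefficients: [1, 6, 4, 3, 3, 6]

X: 1·4+6·2+4·5+3·0+3·4 = 48 | 6·8 = 48
M: 1·0+6·0+4·6+3·0+3·4 = 36 | 6·6 = 36
D: 1·0+6·1+4·0+3·2+3·6 = 30 | 6·5 = 30
Y: 1·0+6·0+4·0+3·0+3·4 = 12 | 6·2 = 12
G: 1·8+6·0+4·1+3·6+3·0 = 30 | 6·5 = 30
gcd(1,6,4,3,3,6) = 1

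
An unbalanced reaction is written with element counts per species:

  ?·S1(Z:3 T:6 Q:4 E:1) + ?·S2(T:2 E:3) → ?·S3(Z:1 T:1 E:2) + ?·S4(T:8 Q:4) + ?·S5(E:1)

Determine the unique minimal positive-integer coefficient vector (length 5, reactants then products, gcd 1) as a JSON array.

Coefficients: [2, 5, 6, 2, 5]

Z: 2·3+5·0 = 6 | 6·1+2·0+5·0 = 6
T: 2·6+5·2 = 22 | 6·1+2·8+5·0 = 22
Q: 2·4+5·0 = 8 | 6·0+2·4+5·0 = 8
E: 2·1+5·3 = 17 | 6·2+2·0+5·1 = 17
gcd(2,5,6,2,5) = 1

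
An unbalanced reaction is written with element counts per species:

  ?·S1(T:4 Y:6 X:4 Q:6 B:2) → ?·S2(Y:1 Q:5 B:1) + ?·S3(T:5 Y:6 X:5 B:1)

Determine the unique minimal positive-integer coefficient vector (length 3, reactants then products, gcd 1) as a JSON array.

Coefficients: [5, 6, 4]

T: 5·4 = 20 | 6·0+4·5 = 20
Y: 5·6 = 30 | 6·1+4·6 = 30
X: 5·4 = 20 | 6·0+4·5 = 20
Q: 5·6 = 30 | 6·5+4·0 = 30
B: 5·2 = 10 | 6·1+4·1 = 10
gcd(5,6,4) = 1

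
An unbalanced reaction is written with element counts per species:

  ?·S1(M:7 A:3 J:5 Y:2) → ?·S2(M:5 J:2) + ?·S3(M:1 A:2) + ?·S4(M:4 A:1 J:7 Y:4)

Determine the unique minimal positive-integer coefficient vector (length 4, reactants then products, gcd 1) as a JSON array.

M: 4·7 = 28 | 3·5+5·1+2·4 = 28
A: 4·3 = 12 | 3·0+5·2+2·1 = 12
J: 4·5 = 20 | 3·2+5·0+2·7 = 20
Y: 4·2 = 8 | 3·0+5·0+2·4 = 8
gcd(4,3,5,2) = 1

Coefficients: [4, 3, 5, 2]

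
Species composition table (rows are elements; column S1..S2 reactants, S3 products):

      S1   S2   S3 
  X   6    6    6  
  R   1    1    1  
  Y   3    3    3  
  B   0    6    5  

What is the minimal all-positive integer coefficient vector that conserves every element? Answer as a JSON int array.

X: 1·6+5·6 = 36 | 6·6 = 36
R: 1·1+5·1 = 6 | 6·1 = 6
Y: 1·3+5·3 = 18 | 6·3 = 18
B: 1·0+5·6 = 30 | 6·5 = 30
gcd(1,5,6) = 1

Coefficients: [1, 5, 6]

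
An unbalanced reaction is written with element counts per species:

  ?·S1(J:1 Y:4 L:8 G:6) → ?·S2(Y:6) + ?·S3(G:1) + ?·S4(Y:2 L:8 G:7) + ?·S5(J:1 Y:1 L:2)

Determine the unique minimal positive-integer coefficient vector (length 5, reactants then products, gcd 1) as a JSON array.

J: 4·1 = 4 | 1·0+3·0+3·0+4·1 = 4
Y: 4·4 = 16 | 1·6+3·0+3·2+4·1 = 16
L: 4·8 = 32 | 1·0+3·0+3·8+4·2 = 32
G: 4·6 = 24 | 1·0+3·1+3·7+4·0 = 24
gcd(4,1,3,3,4) = 1

Coefficients: [4, 1, 3, 3, 4]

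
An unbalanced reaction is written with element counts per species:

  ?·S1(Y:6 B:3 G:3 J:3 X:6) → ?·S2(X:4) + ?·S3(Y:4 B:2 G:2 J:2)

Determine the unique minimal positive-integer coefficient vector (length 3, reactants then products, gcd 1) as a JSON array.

Coefficients: [2, 3, 3]

Y: 2·6 = 12 | 3·0+3·4 = 12
B: 2·3 = 6 | 3·0+3·2 = 6
G: 2·3 = 6 | 3·0+3·2 = 6
J: 2·3 = 6 | 3·0+3·2 = 6
X: 2·6 = 12 | 3·4+3·0 = 12
gcd(2,3,3) = 1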